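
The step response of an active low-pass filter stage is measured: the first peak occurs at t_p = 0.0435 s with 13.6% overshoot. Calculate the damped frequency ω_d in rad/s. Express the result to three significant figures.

t_p = π/ω_d, so ω_d = π/0.0435 = 72.2 rad/s.

ω_d ≈ 72.2 rad/s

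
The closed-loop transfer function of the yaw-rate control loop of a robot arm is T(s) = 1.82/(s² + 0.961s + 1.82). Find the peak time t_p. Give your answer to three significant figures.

t_p ≈ 2.49 s

ω_n = √1.82 = 1.35 rad/s; ζ = 0.961/(2·1.35) = 0.356.
ω_d = ω_n√(1−ζ²) = 1.26 rad/s. Then t_p = π/ω_d = 2.49 s.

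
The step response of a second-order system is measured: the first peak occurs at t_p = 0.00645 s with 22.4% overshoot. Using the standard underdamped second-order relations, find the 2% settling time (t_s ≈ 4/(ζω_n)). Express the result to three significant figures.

The overshoot fixes ζ = −ln(OS)/√(π²+ln²(OS)) = 0.430.
From t_p = π/ω_d, ω_d = π/0.00645 = 487 rad/s, so ω_n = ω_d/√(1−ζ²) = 539 rad/s.
t_s ≈ 4/(ζω_n) = 4/(0.430·539) = 0.0172 s.

t_s ≈ 0.0172 s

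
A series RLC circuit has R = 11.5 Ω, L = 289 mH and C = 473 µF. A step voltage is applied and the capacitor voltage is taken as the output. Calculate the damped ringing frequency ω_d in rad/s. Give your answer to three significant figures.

For a series RLC circuit (capacitor voltage as output), ω_n = 1/√(LC) = 1/√(289 mH · 473 µF) = 85.5 rad/s.
ζ = (R/2)·√(C/L) = (11.5/2)·√(473 µF/289 mH) = 0.233.
ω_d = ω_n√(1−ζ²) = 83.2 rad/s.

ω_d ≈ 83.2 rad/s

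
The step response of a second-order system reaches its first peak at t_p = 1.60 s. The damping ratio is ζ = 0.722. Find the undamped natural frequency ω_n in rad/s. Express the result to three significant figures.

ω_n ≈ 2.84 rad/s

Peak time t_p = π/ω_d, so ω_d = π/t_p = π/1.60 = 1.96 rad/s.
ω_n = ω_d/√(1−ζ²) = 1.96/√0.479 = 2.84 rad/s.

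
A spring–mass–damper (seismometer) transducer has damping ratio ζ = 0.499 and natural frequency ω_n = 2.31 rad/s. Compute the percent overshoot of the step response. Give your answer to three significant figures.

For an underdamped second-order system, %OS = 100·exp(−πζ/√(1−ζ²)).
πζ/√(1−ζ²) = π·0.499/√(1−0.249) = 1.809, so %OS = 100·e^(−1.809) = 16.4%.

%OS ≈ 16.4%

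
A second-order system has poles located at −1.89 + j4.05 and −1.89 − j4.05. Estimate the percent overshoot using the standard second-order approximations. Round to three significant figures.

%OS ≈ 23.1%

|pole| = ω_n = √(1.89² + 4.05²) = 4.47 rad/s; ζ = cos θ = σ/ω_n = 0.423.
%OS = 100 e^{−πζ/√(1−ζ²)} with ζ = 0.423 gives 23.1%.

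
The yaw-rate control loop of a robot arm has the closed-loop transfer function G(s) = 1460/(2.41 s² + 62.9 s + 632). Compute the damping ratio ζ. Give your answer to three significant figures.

ζ ≈ 0.806

Dividing through by 2.41: denominator becomes s² + 26.10 s + 262.2.
So ω_n = √262.2 = 16.2 rad/s and ζ = 26.10/(2·16.2) = 0.806.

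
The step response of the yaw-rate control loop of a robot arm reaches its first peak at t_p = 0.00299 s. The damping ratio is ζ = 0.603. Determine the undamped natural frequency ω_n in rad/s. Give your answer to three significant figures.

ω_n ≈ 1320 rad/s

Peak time t_p = π/ω_d, so ω_d = π/t_p = π/0.00299 = 1050 rad/s.
ω_n = ω_d/√(1−ζ²) = 1050/√0.636 = 1320 rad/s.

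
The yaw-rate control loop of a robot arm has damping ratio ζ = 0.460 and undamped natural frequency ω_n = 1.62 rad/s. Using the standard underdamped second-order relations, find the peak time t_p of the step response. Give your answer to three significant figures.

t_p ≈ 2.18 s

The damped frequency is ω_d = ω_n√(1−ζ²) = 1.62·√(1−0.212) = 1.44 rad/s.
Peak time t_p = π/ω_d = π/1.44 = 2.18 s.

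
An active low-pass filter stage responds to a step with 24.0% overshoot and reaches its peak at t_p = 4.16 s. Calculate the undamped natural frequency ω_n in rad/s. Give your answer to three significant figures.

ζ from %OS: ζ = |ln 0.240|/√(π²+ln²0.240) = 0.414.
From t_p = π/ω_d, ω_d = π/4.16 = 0.755 rad/s, so ω_n = ω_d/√(1−ζ²) = 0.829 rad/s.

ω_n ≈ 0.829 rad/s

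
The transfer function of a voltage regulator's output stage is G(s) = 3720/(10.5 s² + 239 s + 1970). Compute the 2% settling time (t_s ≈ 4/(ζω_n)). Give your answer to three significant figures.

Dividing through by 10.5: denominator becomes s² + 22.76 s + 187.6.
So ω_n = √187.6 = 13.7 rad/s and ζ = 22.76/(2·13.7) = 0.831.
t_s ≈ 4/(ζω_n) = 0.351 s.

t_s ≈ 0.351 s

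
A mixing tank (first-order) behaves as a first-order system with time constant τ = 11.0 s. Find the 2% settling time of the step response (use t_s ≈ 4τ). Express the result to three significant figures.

t_s ≈ 4τ = 44.0 s.

t_s ≈ 44.0 s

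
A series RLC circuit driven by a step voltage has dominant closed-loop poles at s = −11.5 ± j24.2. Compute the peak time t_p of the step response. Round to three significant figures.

t_p = π/ω_d with ω_d = 24.2 (the imaginary part), so t_p = 0.130 s.

t_p ≈ 0.130 s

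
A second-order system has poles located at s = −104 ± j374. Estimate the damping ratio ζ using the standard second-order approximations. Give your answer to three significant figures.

The poles are at −σ ± jω_d with σ = 104 and ω_d = 374, so ω_n = √(σ²+ω_d²) = 388 rad/s and ζ = σ/ω_n = 0.268.

ζ ≈ 0.268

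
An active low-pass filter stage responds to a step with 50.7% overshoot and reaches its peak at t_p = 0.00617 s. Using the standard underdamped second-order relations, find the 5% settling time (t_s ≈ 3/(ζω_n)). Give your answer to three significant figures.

t_s ≈ 0.0273 s

ζ from %OS: ζ = |ln 0.507|/√(π²+ln²0.507) = 0.211.
From t_p = π/ω_d, ω_d = π/0.00617 = 509 rad/s, so ω_n = ω_d/√(1−ζ²) = 521 rad/s.
t_s ≈ 3/(ζω_n) = 3/(0.211·521) = 0.0273 s.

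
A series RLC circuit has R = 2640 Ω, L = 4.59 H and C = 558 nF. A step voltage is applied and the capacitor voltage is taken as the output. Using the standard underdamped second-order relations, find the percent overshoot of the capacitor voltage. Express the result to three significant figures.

%OS ≈ 19.6%

For a series RLC circuit (capacitor voltage as output), ω_n = 1/√(LC) = 1/√(4.59 H · 558 nF) = 625 rad/s.
ζ = (R/2)·√(C/L) = (2640/2)·√(558 nF/4.59 H) = 0.460.
%OS = 100 e^{−πζ/√(1−ζ²)} with ζ = 0.460 gives 19.6%.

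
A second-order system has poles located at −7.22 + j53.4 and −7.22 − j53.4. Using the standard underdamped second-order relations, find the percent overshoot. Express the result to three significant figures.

%OS ≈ 65.4%

With σ = 7.22, ω_d = 53.4: ω_n = √(σ²+ω_d²) = 53.9 rad/s, ζ = σ/ω_n = 0.134.
%OS = 100 e^{−πζ/√(1−ζ²)} with ζ = 0.134 gives 65.4%.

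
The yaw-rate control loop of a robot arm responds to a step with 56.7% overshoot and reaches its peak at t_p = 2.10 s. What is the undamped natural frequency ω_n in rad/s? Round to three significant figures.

ω_n ≈ 1.52 rad/s

From the overshoot, ζ = −ln(OS)/√(π²+ln²(OS)) = 0.178.
t_p = π/ω_d ⇒ ω_d = 1.50 rad/s; then ω_n = ω_d/√(1−ζ²) = 1.52 rad/s.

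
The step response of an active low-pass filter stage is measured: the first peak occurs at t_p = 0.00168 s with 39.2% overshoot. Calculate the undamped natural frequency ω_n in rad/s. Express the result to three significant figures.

The overshoot fixes ζ = −ln(OS)/√(π²+ln²(OS)) = 0.286.
t_p = π/ω_d ⇒ ω_d = 1870 rad/s; then ω_n = ω_d/√(1−ζ²) = 1950 rad/s.

ω_n ≈ 1950 rad/s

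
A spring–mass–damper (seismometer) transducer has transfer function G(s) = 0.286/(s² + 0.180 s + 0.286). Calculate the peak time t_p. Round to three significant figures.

t_p ≈ 5.96 s

ω_n = √0.286 = 0.535 rad/s; ζ = 0.180/(2·0.535) = 0.168.
ω_d = ω_n√(1−ζ²) = 0.527 rad/s. Then t_p = π/ω_d = 5.96 s.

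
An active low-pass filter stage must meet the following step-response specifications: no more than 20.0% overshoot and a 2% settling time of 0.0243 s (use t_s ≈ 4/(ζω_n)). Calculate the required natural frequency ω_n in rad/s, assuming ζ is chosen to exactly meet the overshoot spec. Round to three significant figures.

ω_n ≈ 361 rad/s

Inverting the overshoot relation: ζ = |ln 0.200|/√(π² + ln²0.200) = 0.456.
Then ω_n = 4/(ζ t_s) = 4/(0.456 × 0.0243) = 361 rad/s.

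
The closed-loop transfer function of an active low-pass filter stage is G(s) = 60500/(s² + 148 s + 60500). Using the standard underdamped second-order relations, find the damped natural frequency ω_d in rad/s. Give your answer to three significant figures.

ω_d ≈ 235 rad/s

Matching coefficients with s² + 2ζω_n s + ω_n² gives ω_n² = 60500 ⇒ ω_n = 246 rad/s, and ζ = 148/(2ω_n) = 0.301.
The damped frequency ω_d = ω_n√(1−ζ²) = 235 rad/s.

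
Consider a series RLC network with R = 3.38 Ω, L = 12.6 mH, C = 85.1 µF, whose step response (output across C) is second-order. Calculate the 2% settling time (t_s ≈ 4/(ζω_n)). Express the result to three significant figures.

t_s ≈ 0.0298 s

For a series RLC circuit (capacitor voltage as output), ω_n = 1/√(LC) = 1/√(12.6 mH · 85.1 µF) = 966 rad/s.
ζ = (R/2)·√(C/L) = (3.38/2)·√(85.1 µF/12.6 mH) = 0.139.
t_s ≈ 4/(ζω_n) = 0.0298 s.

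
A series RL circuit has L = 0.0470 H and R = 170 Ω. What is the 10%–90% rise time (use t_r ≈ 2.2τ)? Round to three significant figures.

t_r ≈ 0.000608 s

τ = L/R = 0.0470/170 = 0.000276 s.
t_r ≈ 2.2τ = 0.000608 s.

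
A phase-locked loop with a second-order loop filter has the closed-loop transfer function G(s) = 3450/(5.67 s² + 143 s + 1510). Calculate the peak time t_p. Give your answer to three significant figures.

t_p ≈ 0.303 s

Dividing through by 5.67: denominator becomes s² + 25.22 s + 266.3.
So ω_n = √266.3 = 16.3 rad/s and ζ = 25.22/(2·16.3) = 0.773.
The damped frequency ω_d = ω_n√(1−ζ²) = 10.4 rad/s. t_p = π/ω_d = 0.303 s.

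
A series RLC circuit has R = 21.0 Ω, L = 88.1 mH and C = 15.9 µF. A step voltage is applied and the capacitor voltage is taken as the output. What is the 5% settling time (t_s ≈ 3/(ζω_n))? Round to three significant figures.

For a series RLC circuit (capacitor voltage as output), ω_n = 1/√(LC) = 1/√(88.1 mH · 15.9 µF) = 845 rad/s.
ζ = (R/2)·√(C/L) = (21.0/2)·√(15.9 µF/88.1 mH) = 0.141.
t_s ≈ 3/(ζω_n) = 0.0252 s.

t_s ≈ 0.0252 s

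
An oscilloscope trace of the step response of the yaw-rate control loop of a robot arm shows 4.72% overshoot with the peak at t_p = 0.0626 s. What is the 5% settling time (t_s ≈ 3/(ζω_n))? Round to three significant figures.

ζ from %OS: ζ = |ln 0.0472|/√(π²+ln²0.0472) = 0.697.
t_p = π/ω_d ⇒ ω_d = 50.2 rad/s; then ω_n = ω_d/√(1−ζ²) = 70.0 rad/s.
t_s ≈ 3/(ζω_n) = 3/(0.697·70.0) = 0.0615 s.

t_s ≈ 0.0615 s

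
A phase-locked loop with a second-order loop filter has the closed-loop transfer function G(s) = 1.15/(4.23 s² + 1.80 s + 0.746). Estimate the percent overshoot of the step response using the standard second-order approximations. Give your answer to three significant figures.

%OS ≈ 15.8%

Dividing through by 4.23: denominator becomes s² + 0.4255 s + 0.1764.
So ω_n = √0.1764 = 0.420 rad/s and ζ = 0.4255/(2·0.420) = 0.507.
Overshoot: exp(−π·0.507/√(1−0.507²)) = 0.158, i.e. 15.8%.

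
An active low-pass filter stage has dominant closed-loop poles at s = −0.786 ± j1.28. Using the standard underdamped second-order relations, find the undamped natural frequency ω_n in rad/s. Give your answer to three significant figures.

ω_n ≈ 1.50 rad/s

With σ = 0.786, ω_d = 1.28: ω_n = √(σ²+ω_d²) = 1.50 rad/s, ζ = σ/ω_n = 0.523.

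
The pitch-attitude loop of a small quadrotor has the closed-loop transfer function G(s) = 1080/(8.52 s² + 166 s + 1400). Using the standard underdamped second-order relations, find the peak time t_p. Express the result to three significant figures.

t_p ≈ 0.377 s

Dividing through by 8.52: denominator becomes s² + 19.48 s + 164.3.
So ω_n = √164.3 = 12.8 rad/s and ζ = 19.48/(2·12.8) = 0.760.
ω_d = ω_n√(1−ζ²) = 8.33 rad/s. t_p = π/ω_d = 0.377 s.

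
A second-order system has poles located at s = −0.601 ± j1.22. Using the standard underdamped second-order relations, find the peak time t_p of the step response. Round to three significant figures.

t_p ≈ 2.58 s

t_p = π/ω_d with ω_d = 1.22 (the imaginary part), so t_p = 2.58 s.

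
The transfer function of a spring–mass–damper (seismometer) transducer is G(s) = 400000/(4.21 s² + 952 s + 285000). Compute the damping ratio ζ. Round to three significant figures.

ζ ≈ 0.435

Dividing through by 4.21: denominator becomes s² + 226.1 s + 67700.
So ω_n = √67700 = 260 rad/s and ζ = 226.1/(2·260) = 0.435.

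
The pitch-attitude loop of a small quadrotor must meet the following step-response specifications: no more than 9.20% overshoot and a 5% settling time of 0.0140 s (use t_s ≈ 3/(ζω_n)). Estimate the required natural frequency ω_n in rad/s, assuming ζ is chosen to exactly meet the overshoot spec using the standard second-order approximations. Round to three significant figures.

Inverting the overshoot relation: ζ = |ln 0.0920|/√(π² + ln²0.0920) = 0.605.
Then ω_n = 3/(ζ t_s) = 3/(0.605 × 0.0140) = 354 rad/s.

ω_n ≈ 354 rad/s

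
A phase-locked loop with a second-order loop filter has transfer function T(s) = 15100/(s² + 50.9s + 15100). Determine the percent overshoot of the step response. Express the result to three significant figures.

Matching coefficients with s² + 2ζω_n s + ω_n² gives ω_n² = 15100 ⇒ ω_n = 123 rad/s, and ζ = 50.9/(2ω_n) = 0.207.
%OS = 100·exp(−πζ/√(1−ζ²)) = 51.4%.

%OS ≈ 51.4%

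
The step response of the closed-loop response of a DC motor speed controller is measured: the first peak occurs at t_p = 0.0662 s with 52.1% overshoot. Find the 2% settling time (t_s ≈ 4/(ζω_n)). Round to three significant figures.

t_s ≈ 0.406 s

ζ from %OS: ζ = |ln 0.521|/√(π²+ln²0.521) = 0.203.
t_p = π/ω_d ⇒ ω_d = 47.5 rad/s; then ω_n = ω_d/√(1−ζ²) = 48.5 rad/s.
t_s ≈ 4/(ζω_n) = 4/(0.203·48.5) = 0.406 s.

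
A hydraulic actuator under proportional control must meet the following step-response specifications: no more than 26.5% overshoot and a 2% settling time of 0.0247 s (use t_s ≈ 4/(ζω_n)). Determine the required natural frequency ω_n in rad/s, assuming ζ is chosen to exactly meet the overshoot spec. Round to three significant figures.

From %OS = 100·exp(−πζ/√(1−ζ²)), invert to get ζ = −ln(OS)/√(π² + ln²(OS)) with OS = 0.265.
−ln 0.265 = 1.328, so ζ = 1.328/√(π² + 1.764) = 0.389.
From t_s ≈ 4/(ζω_n): ω_n = 4/(ζ·t_s) = 4/(0.389·0.0247) = 416 rad/s.

ω_n ≈ 416 rad/s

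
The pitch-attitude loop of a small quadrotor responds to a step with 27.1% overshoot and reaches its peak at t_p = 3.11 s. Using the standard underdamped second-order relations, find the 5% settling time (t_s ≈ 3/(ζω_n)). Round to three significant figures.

t_s ≈ 7.15 s

ζ from %OS: ζ = |ln 0.271|/√(π²+ln²0.271) = 0.384.
t_p = π/ω_d ⇒ ω_d = 1.01 rad/s; then ω_n = ω_d/√(1−ζ²) = 1.09 rad/s.
t_s ≈ 3/(ζω_n) = 3/(0.384·1.09) = 7.15 s.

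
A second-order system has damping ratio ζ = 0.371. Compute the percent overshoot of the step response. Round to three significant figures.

%OS ≈ 28.5%

For an underdamped second-order system, %OS = 100·exp(−πζ/√(1−ζ²)).
πζ/√(1−ζ²) = π·0.371/√(1−0.138) = 1.255, so %OS = 100·e^(−1.255) = 28.5%.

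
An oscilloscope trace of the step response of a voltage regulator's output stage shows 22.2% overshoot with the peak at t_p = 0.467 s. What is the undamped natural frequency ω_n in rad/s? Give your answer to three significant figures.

ζ from %OS: ζ = |ln 0.222|/√(π²+ln²0.222) = 0.432.
From t_p = π/ω_d, ω_d = π/0.467 = 6.73 rad/s, so ω_n = ω_d/√(1−ζ²) = 7.46 rad/s.

ω_n ≈ 7.46 rad/s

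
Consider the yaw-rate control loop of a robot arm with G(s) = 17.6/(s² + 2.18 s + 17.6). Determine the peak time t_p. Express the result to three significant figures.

t_p ≈ 0.775 s

ω_n = √17.6 = 4.20 rad/s; ζ = 2.18/(2·4.20) = 0.260.
The damped frequency ω_d = ω_n√(1−ζ²) = 4.05 rad/s. Then t_p = π/ω_d = 0.775 s.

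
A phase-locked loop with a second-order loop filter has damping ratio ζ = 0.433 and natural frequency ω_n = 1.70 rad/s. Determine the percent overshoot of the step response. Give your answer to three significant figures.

For an underdamped second-order system, %OS = 100·exp(−πζ/√(1−ζ²)).
πζ/√(1−ζ²) = π·0.433/√(1−0.187) = 1.509, so %OS = 100·e^(−1.509) = 22.1%.

%OS ≈ 22.1%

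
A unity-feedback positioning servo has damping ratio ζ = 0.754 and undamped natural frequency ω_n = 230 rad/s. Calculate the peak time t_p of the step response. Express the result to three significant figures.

t_p ≈ 0.0208 s

The damped frequency is ω_d = ω_n√(1−ζ²) = 230·√(1−0.569) = 151 rad/s.
Peak time t_p = π/ω_d = π/151 = 0.0208 s.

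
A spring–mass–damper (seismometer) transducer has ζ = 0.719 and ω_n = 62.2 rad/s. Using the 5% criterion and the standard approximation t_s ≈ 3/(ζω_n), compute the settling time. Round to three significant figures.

t_s ≈ 3/(ζω_n) = 3/(0.719 × 62.2) = 0.0671 s.

t_s ≈ 0.0671 s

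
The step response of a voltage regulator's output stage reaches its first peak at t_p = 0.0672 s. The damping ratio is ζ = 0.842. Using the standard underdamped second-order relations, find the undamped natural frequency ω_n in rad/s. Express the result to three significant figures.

ω_n ≈ 86.7 rad/s

Peak time t_p = π/ω_d, so ω_d = π/t_p = π/0.0672 = 46.7 rad/s.
ω_n = ω_d/√(1−ζ²) = 46.7/√0.291 = 86.7 rad/s.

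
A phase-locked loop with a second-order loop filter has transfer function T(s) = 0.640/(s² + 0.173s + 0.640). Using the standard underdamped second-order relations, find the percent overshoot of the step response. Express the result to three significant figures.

%OS ≈ 71.1%

ω_n = √0.640 = 0.800 rad/s; ζ = 0.173/(2·0.800) = 0.108.
Overshoot: exp(−π·0.108/√(1−0.108²)) = 0.711, i.e. 71.1%.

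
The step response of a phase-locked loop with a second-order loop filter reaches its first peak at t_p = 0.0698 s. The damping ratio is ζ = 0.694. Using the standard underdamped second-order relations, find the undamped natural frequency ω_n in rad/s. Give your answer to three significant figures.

ω_n ≈ 62.5 rad/s

Peak time t_p = π/ω_d, so ω_d = π/t_p = π/0.0698 = 45.0 rad/s.
ω_n = ω_d/√(1−ζ²) = 45.0/√0.518 = 62.5 rad/s.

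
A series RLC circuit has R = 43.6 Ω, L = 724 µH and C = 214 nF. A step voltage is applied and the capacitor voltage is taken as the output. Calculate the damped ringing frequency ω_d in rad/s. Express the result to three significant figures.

For a series RLC circuit (capacitor voltage as output), ω_n = 1/√(LC) = 1/√(724 µH · 214 nF) = 80300 rad/s.
ζ = (R/2)·√(C/L) = (43.6/2)·√(214 nF/724 µH) = 0.375.
ω_d = ω_n√(1−ζ²) = 74500 rad/s.

ω_d ≈ 74500 rad/s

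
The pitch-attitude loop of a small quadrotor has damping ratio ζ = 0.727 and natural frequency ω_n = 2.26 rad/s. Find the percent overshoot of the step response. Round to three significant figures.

%OS ≈ 3.59%

For an underdamped second-order system, %OS = 100·exp(−πζ/√(1−ζ²)).
πζ/√(1−ζ²) = π·0.727/√(1−0.529) = 3.326, so %OS = 100·e^(−3.326) = 3.59%.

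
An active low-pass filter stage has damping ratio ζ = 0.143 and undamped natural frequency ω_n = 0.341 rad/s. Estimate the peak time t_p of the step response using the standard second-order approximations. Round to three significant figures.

The damped frequency is ω_d = ω_n√(1−ζ²) = 0.341·√(1−0.0204) = 0.337 rad/s.
Peak time t_p = π/ω_d = π/0.337 = 9.31 s.

t_p ≈ 9.31 s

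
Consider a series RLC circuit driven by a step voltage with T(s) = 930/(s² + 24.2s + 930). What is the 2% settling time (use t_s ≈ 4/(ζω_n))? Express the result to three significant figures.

ω_n = √930 = 30.5 rad/s; ζ = 24.2/(2·30.5) = 0.397.
t_s ≈ 4/(ζω_n) = 4/(0.397·30.5) = 0.331 s.

t_s ≈ 0.331 s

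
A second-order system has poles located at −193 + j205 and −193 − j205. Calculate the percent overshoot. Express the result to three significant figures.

With σ = 193, ω_d = 205: ω_n = √(σ²+ω_d²) = 282 rad/s, ζ = σ/ω_n = 0.685.
%OS = 100·exp(−πζ/√(1−ζ²)) = 5.19%.

%OS ≈ 5.19%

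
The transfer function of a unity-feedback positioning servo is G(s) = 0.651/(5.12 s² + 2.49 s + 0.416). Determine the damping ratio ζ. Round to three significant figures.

Dividing through by 5.12: denominator becomes s² + 0.4863 s + 0.08125.
So ω_n = √0.08125 = 0.285 rad/s and ζ = 0.4863/(2·0.285) = 0.853.

ζ ≈ 0.853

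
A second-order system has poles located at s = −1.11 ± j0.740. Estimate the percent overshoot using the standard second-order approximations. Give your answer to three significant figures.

The poles are at −σ ± jω_d with σ = 1.11 and ω_d = 0.740, so ω_n = √(σ²+ω_d²) = 1.33 rad/s and ζ = σ/ω_n = 0.832.
Overshoot: exp(−π·0.832/√(1−0.832²)) = 0.00898, i.e. 0.898%.

%OS ≈ 0.898%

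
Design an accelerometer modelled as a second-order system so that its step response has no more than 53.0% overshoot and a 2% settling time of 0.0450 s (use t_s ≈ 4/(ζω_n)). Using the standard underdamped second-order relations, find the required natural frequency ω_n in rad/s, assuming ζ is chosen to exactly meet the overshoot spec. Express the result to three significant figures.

From %OS = 100·exp(−πζ/√(1−ζ²)), invert to get ζ = −ln(OS)/√(π² + ln²(OS)) with OS = 0.530.
−ln 0.530 = 0.6349, so ζ = 0.6349/√(π² + 0.4031) = 0.198.
Then ω_n = 4/(ζ t_s) = 4/(0.198 × 0.0450) = 449 rad/s.

ω_n ≈ 449 rad/s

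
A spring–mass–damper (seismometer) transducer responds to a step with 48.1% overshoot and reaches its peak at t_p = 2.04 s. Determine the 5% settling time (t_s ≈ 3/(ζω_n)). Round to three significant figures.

ζ from %OS: ζ = |ln 0.481|/√(π²+ln²0.481) = 0.227.
t_p = π/ω_d ⇒ ω_d = 1.54 rad/s; then ω_n = ω_d/√(1−ζ²) = 1.58 rad/s.
t_s ≈ 3/(ζω_n) = 3/(0.227·1.58) = 8.36 s.

t_s ≈ 8.36 s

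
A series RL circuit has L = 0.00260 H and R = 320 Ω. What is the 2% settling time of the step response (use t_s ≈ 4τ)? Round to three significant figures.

t_s ≈ 0.0000325 s

τ = L/R = 0.00260/320 = 0.00000812 s.
t_s ≈ 4τ = 0.0000325 s.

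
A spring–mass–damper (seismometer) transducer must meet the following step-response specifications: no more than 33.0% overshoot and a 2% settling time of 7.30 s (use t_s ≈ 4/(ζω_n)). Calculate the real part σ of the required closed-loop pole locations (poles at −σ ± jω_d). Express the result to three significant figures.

The settling-time spec alone fixes σ = ζω_n = 4/t_s = 4/7.30 = 0.548.
(Overshoot then fixes ζ = 0.333 and hence ω_d = σ·√(1−ζ²)/ζ = 1.55 rad/s.)

σ ≈ 0.548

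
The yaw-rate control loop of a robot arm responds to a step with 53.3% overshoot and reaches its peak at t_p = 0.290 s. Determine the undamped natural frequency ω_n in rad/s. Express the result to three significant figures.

ω_n ≈ 11.0 rad/s

The overshoot fixes ζ = −ln(OS)/√(π²+ln²(OS)) = 0.196.
t_p = π/ω_d ⇒ ω_d = 10.8 rad/s; then ω_n = ω_d/√(1−ζ²) = 11.0 rad/s.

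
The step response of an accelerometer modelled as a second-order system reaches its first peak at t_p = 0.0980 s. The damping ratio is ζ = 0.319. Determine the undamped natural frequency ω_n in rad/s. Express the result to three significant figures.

Peak time t_p = π/ω_d, so ω_d = π/t_p = π/0.0980 = 32.1 rad/s.
ω_n = ω_d/√(1−ζ²) = 32.1/√0.898 = 33.8 rad/s.

ω_n ≈ 33.8 rad/s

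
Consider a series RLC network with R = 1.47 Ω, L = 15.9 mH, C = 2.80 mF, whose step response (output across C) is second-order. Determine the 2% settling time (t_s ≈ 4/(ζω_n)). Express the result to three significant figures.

For a series RLC circuit (capacitor voltage as output), ω_n = 1/√(LC) = 1/√(15.9 mH · 2.80 mF) = 150 rad/s.
ζ = (R/2)·√(C/L) = (1.47/2)·√(2.80 mF/15.9 mH) = 0.308.
t_s ≈ 4/(ζω_n) = 0.0865 s.

t_s ≈ 0.0865 s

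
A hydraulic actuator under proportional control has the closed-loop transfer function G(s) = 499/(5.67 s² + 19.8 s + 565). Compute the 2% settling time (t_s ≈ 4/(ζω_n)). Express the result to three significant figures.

t_s ≈ 2.29 s

Dividing through by 5.67: denominator becomes s² + 3.492 s + 99.65.
So ω_n = √99.65 = 9.98 rad/s and ζ = 3.492/(2·9.98) = 0.175.
t_s ≈ 4/(ζω_n) = 2.29 s.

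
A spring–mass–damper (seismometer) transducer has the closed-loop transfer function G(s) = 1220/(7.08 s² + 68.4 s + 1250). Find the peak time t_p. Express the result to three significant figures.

t_p ≈ 0.254 s

Dividing through by 7.08: denominator becomes s² + 9.661 s + 176.6.
So ω_n = √176.6 = 13.3 rad/s and ζ = 9.661/(2·13.3) = 0.364.
ω_d = ω_n√(1−ζ²) = 12.4 rad/s. t_p = π/ω_d = 0.254 s.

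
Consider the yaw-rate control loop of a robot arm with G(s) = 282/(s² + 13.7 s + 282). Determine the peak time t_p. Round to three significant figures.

Matching coefficients with s² + 2ζω_n s + ω_n² gives ω_n² = 282 ⇒ ω_n = 16.8 rad/s, and ζ = 13.7/(2ω_n) = 0.408.
The damped frequency ω_d = ω_n√(1−ζ²) = 15.3 rad/s. Then t_p = π/ω_d = 0.205 s.

t_p ≈ 0.205 s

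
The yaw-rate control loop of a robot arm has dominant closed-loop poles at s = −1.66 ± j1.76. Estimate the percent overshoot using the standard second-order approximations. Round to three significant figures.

The poles are at −σ ± jω_d with σ = 1.66 and ω_d = 1.76, so ω_n = √(σ²+ω_d²) = 2.42 rad/s and ζ = σ/ω_n = 0.686.
%OS = 100·exp(−πζ/√(1−ζ²)) = 5.17%.

%OS ≈ 5.17%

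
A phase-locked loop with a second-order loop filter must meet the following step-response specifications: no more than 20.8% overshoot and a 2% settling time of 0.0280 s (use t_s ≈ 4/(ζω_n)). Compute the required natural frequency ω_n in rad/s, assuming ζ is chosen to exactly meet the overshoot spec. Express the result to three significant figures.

ω_n ≈ 320 rad/s

From %OS = 100·exp(−πζ/√(1−ζ²)), invert to get ζ = −ln(OS)/√(π² + ln²(OS)) with OS = 0.208.
−ln 0.208 = 1.570, so ζ = 1.570/√(π² + 2.466) = 0.447.
From t_s ≈ 4/(ζω_n): ω_n = 4/(ζ·t_s) = 4/(0.447·0.0280) = 320 rad/s.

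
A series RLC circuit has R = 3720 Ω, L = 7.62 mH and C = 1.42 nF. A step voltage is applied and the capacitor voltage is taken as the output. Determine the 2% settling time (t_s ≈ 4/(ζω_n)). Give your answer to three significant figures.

For a series RLC circuit (capacitor voltage as output), ω_n = 1/√(LC) = 1/√(7.62 mH · 1.42 nF) = 304000 rad/s.
ζ = (R/2)·√(C/L) = (3720/2)·√(1.42 nF/7.62 mH) = 0.803.
t_s ≈ 4/(ζω_n) = 0.0000164 s.

t_s ≈ 0.0000164 s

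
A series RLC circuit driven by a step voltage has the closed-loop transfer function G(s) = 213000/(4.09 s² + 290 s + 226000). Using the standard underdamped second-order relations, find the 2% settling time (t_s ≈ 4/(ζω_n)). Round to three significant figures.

Dividing through by 4.09: denominator becomes s² + 70.90 s + 55260.
So ω_n = √55260 = 235 rad/s and ζ = 70.90/(2·235) = 0.151.
t_s ≈ 4/(ζω_n) = 0.113 s.

t_s ≈ 0.113 s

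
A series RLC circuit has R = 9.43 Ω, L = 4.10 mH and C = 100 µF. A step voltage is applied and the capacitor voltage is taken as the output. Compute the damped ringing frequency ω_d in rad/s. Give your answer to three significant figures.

For a series RLC circuit (capacitor voltage as output), ω_n = 1/√(LC) = 1/√(4.10 mH · 100 µF) = 1560 rad/s.
ζ = (R/2)·√(C/L) = (9.43/2)·√(100 µF/4.10 mH) = 0.736.
The damped frequency ω_d = ω_n√(1−ζ²) = 1060 rad/s.

ω_d ≈ 1060 rad/s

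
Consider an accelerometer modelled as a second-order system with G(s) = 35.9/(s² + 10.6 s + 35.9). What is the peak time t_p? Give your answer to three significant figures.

t_p ≈ 1.12 s

ω_n = √35.9 = 5.99 rad/s; ζ = 10.6/(2·5.99) = 0.885.
The damped frequency ω_d = ω_n√(1−ζ²) = 2.79 rad/s. Then t_p = π/ω_d = 1.12 s.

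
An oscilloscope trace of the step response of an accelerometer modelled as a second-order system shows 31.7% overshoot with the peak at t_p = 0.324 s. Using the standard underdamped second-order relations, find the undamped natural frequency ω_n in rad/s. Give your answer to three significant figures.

ζ from %OS: ζ = |ln 0.317|/√(π²+ln²0.317) = 0.343.
t_p = π/ω_d ⇒ ω_d = 9.70 rad/s; then ω_n = ω_d/√(1−ζ²) = 10.3 rad/s.

ω_n ≈ 10.3 rad/s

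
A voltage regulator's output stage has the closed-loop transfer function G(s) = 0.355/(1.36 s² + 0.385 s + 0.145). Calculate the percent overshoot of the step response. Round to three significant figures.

Dividing through by 1.36: denominator becomes s² + 0.2831 s + 0.1066.
So ω_n = √0.1066 = 0.327 rad/s and ζ = 0.2831/(2·0.327) = 0.433.
%OS = 100 e^{−πζ/√(1−ζ²)} with ζ = 0.433 gives 22.1%.

%OS ≈ 22.1%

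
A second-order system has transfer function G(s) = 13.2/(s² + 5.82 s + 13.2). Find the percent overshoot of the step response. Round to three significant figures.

%OS ≈ 1.50%

ω_n = √13.2 = 3.63 rad/s; ζ = 5.82/(2·3.63) = 0.801.
Overshoot: exp(−π·0.801/√(1−0.801²)) = 0.0150, i.e. 1.50%.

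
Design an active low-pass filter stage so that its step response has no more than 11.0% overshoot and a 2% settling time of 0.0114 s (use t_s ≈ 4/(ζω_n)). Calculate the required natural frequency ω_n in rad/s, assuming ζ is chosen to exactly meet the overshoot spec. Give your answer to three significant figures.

ω_n ≈ 610 rad/s

ζ = −ln(OS)/√(π² + (ln OS)²). With OS = 0.110, ln OS = −2.207 and ζ = 2.207/3.839 = 0.575.
Then ω_n = 4/(ζ t_s) = 4/(0.575 × 0.0114) = 610 rad/s.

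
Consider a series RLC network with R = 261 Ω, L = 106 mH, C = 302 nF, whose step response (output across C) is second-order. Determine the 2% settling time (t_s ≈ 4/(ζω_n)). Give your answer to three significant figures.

For a series RLC circuit (capacitor voltage as output), ω_n = 1/√(LC) = 1/√(106 mH · 302 nF) = 5590 rad/s.
ζ = (R/2)·√(C/L) = (261/2)·√(302 nF/106 mH) = 0.220.
t_s ≈ 4/(ζω_n) = 0.00325 s.

t_s ≈ 0.00325 s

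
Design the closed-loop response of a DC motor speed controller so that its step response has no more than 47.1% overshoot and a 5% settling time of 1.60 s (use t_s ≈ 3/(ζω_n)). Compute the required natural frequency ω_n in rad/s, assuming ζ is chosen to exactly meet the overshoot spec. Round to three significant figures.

Inverting the overshoot relation: ζ = |ln 0.471|/√(π² + ln²0.471) = 0.233.
Then ω_n = 3/(ζ t_s) = 3/(0.233 × 1.60) = 8.05 rad/s.

ω_n ≈ 8.05 rad/s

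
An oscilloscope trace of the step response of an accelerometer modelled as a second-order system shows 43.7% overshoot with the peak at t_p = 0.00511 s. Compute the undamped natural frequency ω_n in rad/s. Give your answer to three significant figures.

From the overshoot, ζ = −ln(OS)/√(π²+ln²(OS)) = 0.255.
From t_p = π/ω_d, ω_d = π/0.00511 = 615 rad/s, so ω_n = ω_d/√(1−ζ²) = 636 rad/s.

ω_n ≈ 636 rad/s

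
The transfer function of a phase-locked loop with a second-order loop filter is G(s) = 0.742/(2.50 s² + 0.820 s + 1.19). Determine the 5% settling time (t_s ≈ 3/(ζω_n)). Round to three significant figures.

t_s ≈ 18.3 s

Dividing through by 2.50: denominator becomes s² + 0.3280 s + 0.4760.
So ω_n = √0.4760 = 0.690 rad/s and ζ = 0.3280/(2·0.690) = 0.238.
t_s ≈ 3/(ζω_n) = 18.3 s.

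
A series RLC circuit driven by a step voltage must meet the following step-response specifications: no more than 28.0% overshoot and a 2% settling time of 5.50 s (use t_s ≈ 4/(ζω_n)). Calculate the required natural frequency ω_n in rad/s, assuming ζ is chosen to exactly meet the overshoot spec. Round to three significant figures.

ζ = −ln(OS)/√(π² + (ln OS)²). With OS = 0.280, ln OS = −1.273 and ζ = 1.273/3.390 = 0.376.
From t_s ≈ 4/(ζω_n): ω_n = 4/(ζ·t_s) = 4/(0.376·5.50) = 1.94 rad/s.

ω_n ≈ 1.94 rad/s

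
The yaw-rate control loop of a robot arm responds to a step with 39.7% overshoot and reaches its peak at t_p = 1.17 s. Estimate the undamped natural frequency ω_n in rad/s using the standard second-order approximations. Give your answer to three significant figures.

ω_n ≈ 2.80 rad/s

From the overshoot, ζ = −ln(OS)/√(π²+ln²(OS)) = 0.282.
t_p = π/ω_d ⇒ ω_d = 2.69 rad/s; then ω_n = ω_d/√(1−ζ²) = 2.80 rad/s.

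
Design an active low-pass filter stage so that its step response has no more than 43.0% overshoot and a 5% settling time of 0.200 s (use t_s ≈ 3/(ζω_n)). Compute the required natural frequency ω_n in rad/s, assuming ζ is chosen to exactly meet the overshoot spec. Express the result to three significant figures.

From %OS = 100·exp(−πζ/√(1−ζ²)), invert to get ζ = −ln(OS)/√(π² + ln²(OS)) with OS = 0.430.
−ln 0.430 = 0.8440, so ζ = 0.8440/√(π² + 0.7123) = 0.259.
Then ω_n = 3/(ζ t_s) = 3/(0.259 × 0.200) = 57.8 rad/s.

ω_n ≈ 57.8 rad/s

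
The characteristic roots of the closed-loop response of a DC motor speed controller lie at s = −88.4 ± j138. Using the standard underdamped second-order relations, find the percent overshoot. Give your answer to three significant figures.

%OS ≈ 13.4%

|pole| = ω_n = √(88.4² + 138²) = 164 rad/s; ζ = cos θ = σ/ω_n = 0.539.
%OS = 100 e^{−πζ/√(1−ζ²)} with ζ = 0.539 gives 13.4%.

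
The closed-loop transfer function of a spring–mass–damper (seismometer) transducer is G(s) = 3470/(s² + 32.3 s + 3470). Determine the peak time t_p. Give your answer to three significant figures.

ω_n = √3470 = 58.9 rad/s; ζ = 32.3/(2·58.9) = 0.274.
ω_d = ω_n√(1−ζ²) = 56.6 rad/s. Then t_p = π/ω_d = 0.0555 s.

t_p ≈ 0.0555 s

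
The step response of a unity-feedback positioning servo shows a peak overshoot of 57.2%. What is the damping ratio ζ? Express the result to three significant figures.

ζ ≈ 0.175

ζ = −ln(OS)/√(π² + (ln OS)²). With OS = 0.572, ln OS = −0.5586 and ζ = 0.5586/3.191 = 0.175.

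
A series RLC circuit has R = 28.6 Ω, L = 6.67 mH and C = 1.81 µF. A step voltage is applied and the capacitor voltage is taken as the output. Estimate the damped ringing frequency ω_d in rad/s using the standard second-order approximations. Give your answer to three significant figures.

For a series RLC circuit (capacitor voltage as output), ω_n = 1/√(LC) = 1/√(6.67 mH · 1.81 µF) = 9100 rad/s.
ζ = (R/2)·√(C/L) = (28.6/2)·√(1.81 µF/6.67 mH) = 0.236.
The damped frequency ω_d = ω_n√(1−ζ²) = 8850 rad/s.

ω_d ≈ 8850 rad/s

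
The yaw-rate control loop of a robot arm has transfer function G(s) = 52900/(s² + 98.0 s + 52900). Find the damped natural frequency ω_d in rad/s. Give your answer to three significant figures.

ω_d ≈ 225 rad/s

Matching coefficients with s² + 2ζω_n s + ω_n² gives ω_n² = 52900 ⇒ ω_n = 230 rad/s, and ζ = 98.0/(2ω_n) = 0.213.
ω_d = 230·√(1 − 0.213²) = 225 rad/s.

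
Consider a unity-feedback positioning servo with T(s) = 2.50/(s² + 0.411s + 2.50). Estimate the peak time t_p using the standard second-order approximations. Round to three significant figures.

t_p ≈ 2.00 s

Comparing the denominator to s² + 2ζω_n s + ω_n²: ω_n = √2.50 = 1.58 rad/s, and 2ζω_n = 0.411 so ζ = 0.411/(2·1.58) = 0.130.
ω_d = 1.58·√(1 − 0.130²) = 1.57 rad/s. Then t_p = π/ω_d = 2.00 s.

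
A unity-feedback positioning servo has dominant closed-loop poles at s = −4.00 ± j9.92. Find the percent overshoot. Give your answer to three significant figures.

%OS ≈ 28.2%

The poles are at −σ ± jω_d with σ = 4.00 and ω_d = 9.92, so ω_n = √(σ²+ω_d²) = 10.7 rad/s and ζ = σ/ω_n = 0.374.
%OS = 100 e^{−πζ/√(1−ζ²)} with ζ = 0.374 gives 28.2%.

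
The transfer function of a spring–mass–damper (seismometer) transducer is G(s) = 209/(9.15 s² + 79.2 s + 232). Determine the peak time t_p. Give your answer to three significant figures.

Dividing through by 9.15: denominator becomes s² + 8.656 s + 25.36.
So ω_n = √25.36 = 5.04 rad/s and ζ = 8.656/(2·5.04) = 0.859.
The damped frequency ω_d = ω_n√(1−ζ²) = 2.57 rad/s. t_p = π/ω_d = 1.22 s.

t_p ≈ 1.22 s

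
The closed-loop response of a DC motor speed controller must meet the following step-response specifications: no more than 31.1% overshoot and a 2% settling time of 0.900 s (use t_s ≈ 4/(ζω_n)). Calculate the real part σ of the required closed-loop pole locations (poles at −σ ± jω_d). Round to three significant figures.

The settling-time spec alone fixes σ = ζω_n = 4/t_s = 4/0.900 = 4.44.
(Overshoot then fixes ζ = 0.348 and hence ω_d = σ·√(1−ζ²)/ζ = 12.0 rad/s.)

σ ≈ 4.44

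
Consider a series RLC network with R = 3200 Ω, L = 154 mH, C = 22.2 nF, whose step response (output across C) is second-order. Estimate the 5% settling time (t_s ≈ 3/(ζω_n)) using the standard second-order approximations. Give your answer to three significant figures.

For a series RLC circuit (capacitor voltage as output), ω_n = 1/√(LC) = 1/√(154 mH · 22.2 nF) = 17100 rad/s.
ζ = (R/2)·√(C/L) = (3200/2)·√(22.2 nF/154 mH) = 0.607.
t_s ≈ 3/(ζω_n) = 0.000289 s.

t_s ≈ 0.000289 s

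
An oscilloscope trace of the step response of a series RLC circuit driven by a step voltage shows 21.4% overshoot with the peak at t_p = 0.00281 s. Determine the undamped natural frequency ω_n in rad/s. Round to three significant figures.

ω_n ≈ 1250 rad/s

From the overshoot, ζ = −ln(OS)/√(π²+ln²(OS)) = 0.441.
t_p = π/ω_d ⇒ ω_d = 1120 rad/s; then ω_n = ω_d/√(1−ζ²) = 1250 rad/s.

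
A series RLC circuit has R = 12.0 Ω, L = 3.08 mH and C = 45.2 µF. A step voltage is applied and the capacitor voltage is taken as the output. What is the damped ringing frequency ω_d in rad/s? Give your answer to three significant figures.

ω_d ≈ 1840 rad/s

For a series RLC circuit (capacitor voltage as output), ω_n = 1/√(LC) = 1/√(3.08 mH · 45.2 µF) = 2680 rad/s.
ζ = (R/2)·√(C/L) = (12.0/2)·√(45.2 µF/3.08 mH) = 0.727.
The damped frequency ω_d = ω_n√(1−ζ²) = 1840 rad/s.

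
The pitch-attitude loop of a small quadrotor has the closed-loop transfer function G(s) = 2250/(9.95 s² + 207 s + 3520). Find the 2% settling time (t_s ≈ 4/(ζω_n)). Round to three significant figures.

Dividing through by 9.95: denominator becomes s² + 20.80 s + 353.8.
So ω_n = √353.8 = 18.8 rad/s and ζ = 20.80/(2·18.8) = 0.553.
t_s ≈ 4/(ζω_n) = 0.385 s.

t_s ≈ 0.385 s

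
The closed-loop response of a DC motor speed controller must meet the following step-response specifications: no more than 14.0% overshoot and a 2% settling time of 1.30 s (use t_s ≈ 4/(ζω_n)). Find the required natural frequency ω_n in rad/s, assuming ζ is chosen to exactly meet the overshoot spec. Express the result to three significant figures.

ω_n ≈ 5.80 rad/s

ζ = −ln(OS)/√(π² + (ln OS)²). With OS = 0.140, ln OS = −1.966 and ζ = 1.966/3.706 = 0.531.
Then ω_n = 4/(ζ t_s) = 4/(0.531 × 1.30) = 5.80 rad/s.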